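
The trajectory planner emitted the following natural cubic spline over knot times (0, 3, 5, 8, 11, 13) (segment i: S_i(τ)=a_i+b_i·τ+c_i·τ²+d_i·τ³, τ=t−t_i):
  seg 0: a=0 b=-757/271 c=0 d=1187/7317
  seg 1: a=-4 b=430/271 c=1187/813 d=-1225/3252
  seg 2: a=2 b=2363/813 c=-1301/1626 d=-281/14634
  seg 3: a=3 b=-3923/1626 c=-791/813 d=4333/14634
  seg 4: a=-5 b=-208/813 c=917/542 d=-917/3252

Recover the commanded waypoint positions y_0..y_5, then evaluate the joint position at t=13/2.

y_0 = S_0(0) = a_0 = 0
y_1 = S_1(0) = a_1 = -4
y_2 = S_2(0) = a_2 = 2
y_3 = S_3(0) = a_3 = 3
y_4 = S_4(0) = a_4 = -5
y_5 = S_4(2) = -1
t_q=13/2 is in segment 2 (τ=3/2); S_2(τ)=19489/4336

y_0=0 y_1=-4 y_2=2 y_3=3 y_4=-5 y_5=-1
S(13/2) = 19489/4336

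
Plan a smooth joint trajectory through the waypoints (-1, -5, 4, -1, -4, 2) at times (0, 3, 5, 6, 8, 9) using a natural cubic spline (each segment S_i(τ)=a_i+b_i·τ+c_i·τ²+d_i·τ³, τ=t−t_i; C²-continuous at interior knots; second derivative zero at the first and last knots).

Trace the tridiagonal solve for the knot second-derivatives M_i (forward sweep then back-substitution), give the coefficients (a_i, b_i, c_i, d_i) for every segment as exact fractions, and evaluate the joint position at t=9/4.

  seg 0: a=-1 b=-22273/5196 c=0 d=1705/5196
  seg 1: a=-5 b=11881/2598 c=5115/1732 d=-15535/10392
  seg 2: a=4 b=-2017/1299 c=-2605/433 d=3337/1299
  seg 3: a=-1 b=-7636/1299 c=732/433 d=2591/10392
  seg 4: a=-4 b=10069/2598 c=5519/1732 d=-5519/5196
S(9/4) = -765637/110848

Δ: Δ0=-4/3, Δ1=9/2, Δ2=-5, Δ3=-3/2, Δ4=6
row 1: diag=10, rhs=35; c'=1/5, d'=7/2
row 2: denom=6−2·1/5=28/5; d'=(-57−2·7/2)/(28/5)=-80/7
row 3: denom=6−1·5/28=163/28; d'=(21−1·-80/7)/(163/28)=908/163
row 4: denom=6−2·56/163=866/163; d'=(45−2·908/163)/(866/163)=5519/866
back: M4=5519/866
back: M3=908/163−56/163·5519/866=1464/433
back: M2=-80/7−5/28·1464/433=-5210/433
back: M1=7/2−1/5·-5210/433=5115/866
M: M0=0, M1=5115/866, M2=-5210/433, M3=1464/433, M4=5519/866, M5=0
seg 0: a=-1, c=M0/2=0, d=(M1−M0)/(6·3)=1705/5196, b=Δ0−h0·(2M0+M1)/6=-22273/5196
seg 1: a=-5, c=M1/2=5115/1732, d=(M2−M1)/(6·2)=-15535/10392, b=Δ1−h1·(2M1+M2)/6=11881/2598
seg 2: a=4, c=M2/2=-2605/433, d=(M3−M2)/(6·1)=3337/1299, b=Δ2−h2·(2M2+M3)/6=-2017/1299
seg 3: a=-1, c=M3/2=732/433, d=(M4−M3)/(6·2)=2591/10392, b=Δ3−h3·(2M3+M4)/6=-7636/1299
seg 4: a=-4, c=M4/2=5519/1732, d=(M5−M4)/(6·1)=-5519/5196, b=Δ4−h4·(2M4+M5)/6=10069/2598
t_q=9/4 → seg 0, τ=9/4; S=-1+-22273/5196·τ+0·τ²+1705/5196·τ³=-765637/110848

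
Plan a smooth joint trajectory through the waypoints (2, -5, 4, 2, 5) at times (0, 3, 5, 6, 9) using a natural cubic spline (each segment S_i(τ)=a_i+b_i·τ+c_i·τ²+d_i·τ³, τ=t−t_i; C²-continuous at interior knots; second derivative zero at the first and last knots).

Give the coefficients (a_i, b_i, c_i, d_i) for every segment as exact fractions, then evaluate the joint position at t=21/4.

Δ: Δ0=-7/3, Δ1=9/2, Δ2=-2, Δ3=1
row 1: diag=10, rhs=41; c'=1/5, d'=41/10
row 2: denom=6−2·1/5=28/5; d'=(-39−2·41/10)/(28/5)=-59/7
row 3: denom=8−1·5/28=219/28; d'=(18−1·-59/7)/(219/28)=740/219
back: M3=740/219
back: M2=-59/7−5/28·740/219=-1978/219
back: M1=41/10−1/5·-1978/219=2587/438
M: M0=0, M1=2587/438, M2=-1978/219, M3=740/219, M4=0
seg 0: a=2, c=M0/2=0, d=(M1−M0)/(6·3)=2587/7884, b=Δ0−h0·(2M0+M1)/6=-4631/876
seg 1: a=-5, c=M1/2=2587/876, d=(M2−M1)/(6·2)=-727/584, b=Δ1−h1·(2M1+M2)/6=1565/438
seg 2: a=4, c=M2/2=-989/219, d=(M3−M2)/(6·1)=151/73, b=Δ2−h2·(2M2+M3)/6=98/219
seg 3: a=2, c=M3/2=370/219, d=(M4−M3)/(6·3)=-370/1971, b=Δ3−h3·(2M3+M4)/6=-521/219
t_q=21/4 → seg 2, τ=1/4; S=4+98/219·τ+-989/219·τ²+151/73·τ³=18043/4672

  seg 0: a=2 b=-4631/876 c=0 d=2587/7884
  seg 1: a=-5 b=1565/438 c=2587/876 d=-727/584
  seg 2: a=4 b=98/219 c=-989/219 d=151/73
  seg 3: a=2 b=-521/219 c=370/219 d=-370/1971
S(21/4) = 18043/4672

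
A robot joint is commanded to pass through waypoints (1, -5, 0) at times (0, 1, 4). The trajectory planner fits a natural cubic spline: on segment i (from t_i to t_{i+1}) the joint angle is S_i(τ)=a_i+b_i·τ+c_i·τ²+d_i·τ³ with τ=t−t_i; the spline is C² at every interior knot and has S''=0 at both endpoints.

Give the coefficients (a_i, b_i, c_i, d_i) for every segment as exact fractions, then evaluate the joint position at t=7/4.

Δ: Δ0=-6, Δ1=5/3
row 1: diag=8, rhs=46; c'=3/8, d'=23/4
back: M1=23/4
M: M0=0, M1=23/4, M2=0
seg 0: a=1, c=M0/2=0, d=(M1−M0)/(6·1)=23/24, b=Δ0−h0·(2M0+M1)/6=-167/24
seg 1: a=-5, c=M1/2=23/8, d=(M2−M1)/(6·3)=-23/72, b=Δ1−h1·(2M1+M2)/6=-49/12
t_q=7/4 → seg 1, τ=3/4; S=-5+-49/12·τ+23/8·τ²+-23/72·τ³=-3369/512

  seg 0: a=1 b=-167/24 c=0 d=23/24
  seg 1: a=-5 b=-49/12 c=23/8 d=-23/72
S(7/4) = -3369/512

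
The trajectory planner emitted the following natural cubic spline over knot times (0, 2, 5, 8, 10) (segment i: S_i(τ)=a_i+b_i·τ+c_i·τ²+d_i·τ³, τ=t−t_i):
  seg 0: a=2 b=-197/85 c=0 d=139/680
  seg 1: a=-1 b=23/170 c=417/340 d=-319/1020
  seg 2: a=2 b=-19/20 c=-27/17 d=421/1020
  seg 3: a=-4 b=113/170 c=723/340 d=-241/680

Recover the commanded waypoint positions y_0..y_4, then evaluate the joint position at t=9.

y_0 = S_0(0) = a_0 = 2
y_1 = S_1(0) = a_1 = -1
y_2 = S_2(0) = a_2 = 2
y_3 = S_3(0) = a_3 = -4
y_4 = S_3(2) = 3
t_q=9 is in segment 3 (τ=1); S_3(τ)=-1063/680

y_0=2 y_1=-1 y_2=2 y_3=-4 y_4=3
S(9) = -1063/680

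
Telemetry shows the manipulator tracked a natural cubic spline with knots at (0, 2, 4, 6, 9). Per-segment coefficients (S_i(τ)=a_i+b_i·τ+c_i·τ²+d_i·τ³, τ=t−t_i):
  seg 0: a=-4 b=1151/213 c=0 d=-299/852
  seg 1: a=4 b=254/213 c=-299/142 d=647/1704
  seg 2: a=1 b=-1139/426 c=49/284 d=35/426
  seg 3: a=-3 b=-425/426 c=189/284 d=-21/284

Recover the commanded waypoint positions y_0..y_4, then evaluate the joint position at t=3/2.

y_0 = S_0(0) = a_0 = -4
y_1 = S_1(0) = a_1 = 4
y_2 = S_2(0) = a_2 = 1
y_3 = S_3(0) = a_3 = -3
y_4 = S_3(3) = -2
t_q=3/2 is in segment 0 (τ=3/2); S_0(τ)=6637/2272

y_0=-4 y_1=4 y_2=1 y_3=-3 y_4=-2
S(3/2) = 6637/2272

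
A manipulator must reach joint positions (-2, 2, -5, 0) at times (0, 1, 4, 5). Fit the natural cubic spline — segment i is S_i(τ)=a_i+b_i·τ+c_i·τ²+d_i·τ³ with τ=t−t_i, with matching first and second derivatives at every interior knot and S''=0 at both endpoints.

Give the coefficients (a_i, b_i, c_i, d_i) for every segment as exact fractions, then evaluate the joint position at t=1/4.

Δ: Δ0=4, Δ1=-7/3, Δ2=5
row 1: diag=8, rhs=-38; c'=3/8, d'=-19/4
row 2: denom=8−3·3/8=55/8; d'=(44−3·-19/4)/(55/8)=466/55
back: M2=466/55
back: M1=-19/4−3/8·466/55=-436/55
M: M0=0, M1=-436/55, M2=466/55, M3=0
seg 0: a=-2, c=M0/2=0, d=(M1−M0)/(6·1)=-218/165, b=Δ0−h0·(2M0+M1)/6=878/165
seg 1: a=2, c=M1/2=-218/55, d=(M2−M1)/(6·3)=41/45, b=Δ1−h1·(2M1+M2)/6=224/165
seg 2: a=-5, c=M2/2=233/55, d=(M3−M2)/(6·1)=-233/165, b=Δ2−h2·(2M2+M3)/6=359/165
t_q=1/4 → seg 0, τ=1/4; S=-2+878/165·τ+0·τ²+-218/165·τ³=-243/352

  seg 0: a=-2 b=878/165 c=0 d=-218/165
  seg 1: a=2 b=224/165 c=-218/55 d=41/45
  seg 2: a=-5 b=359/165 c=233/55 d=-233/165
S(1/4) = -243/352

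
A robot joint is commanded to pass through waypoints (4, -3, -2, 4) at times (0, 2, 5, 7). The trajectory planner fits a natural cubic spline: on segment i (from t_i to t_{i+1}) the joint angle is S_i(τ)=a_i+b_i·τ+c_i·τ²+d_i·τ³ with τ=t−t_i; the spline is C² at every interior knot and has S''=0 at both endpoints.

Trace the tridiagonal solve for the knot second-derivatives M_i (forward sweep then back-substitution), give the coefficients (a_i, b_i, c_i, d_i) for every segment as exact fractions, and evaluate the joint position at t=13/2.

Δ: Δ0=-7/2, Δ1=1/3, Δ2=3
row 1: diag=10, rhs=23; c'=3/10, d'=23/10
row 2: denom=10−3·3/10=91/10; d'=(16−3·23/10)/(91/10)=1
back: M2=1
back: M1=23/10−3/10·1=2
M: M0=0, M1=2, M2=1, M3=0
seg 0: a=4, c=M0/2=0, d=(M1−M0)/(6·2)=1/6, b=Δ0−h0·(2M0+M1)/6=-25/6
seg 1: a=-3, c=M1/2=1, d=(M2−M1)/(6·3)=-1/18, b=Δ1−h1·(2M1+M2)/6=-13/6
seg 2: a=-2, c=M2/2=1/2, d=(M3−M2)/(6·2)=-1/12, b=Δ2−h2·(2M2+M3)/6=7/3
t_q=13/2 → seg 2, τ=3/2; S=-2+7/3·τ+1/2·τ²+-1/12·τ³=75/32

  seg 0: a=4 b=-25/6 c=0 d=1/6
  seg 1: a=-3 b=-13/6 c=1 d=-1/18
  seg 2: a=-2 b=7/3 c=1/2 d=-1/12
S(13/2) = 75/32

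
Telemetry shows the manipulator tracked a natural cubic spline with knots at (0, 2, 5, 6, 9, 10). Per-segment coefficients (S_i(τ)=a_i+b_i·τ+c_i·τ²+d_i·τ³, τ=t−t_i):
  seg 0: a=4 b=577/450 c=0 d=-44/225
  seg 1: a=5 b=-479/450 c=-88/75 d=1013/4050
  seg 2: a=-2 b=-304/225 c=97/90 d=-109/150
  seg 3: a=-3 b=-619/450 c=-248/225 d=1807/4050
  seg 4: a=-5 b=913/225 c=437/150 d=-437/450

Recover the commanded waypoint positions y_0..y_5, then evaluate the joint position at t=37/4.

y_0 = S_0(0) = a_0 = 4
y_1 = S_1(0) = a_1 = 5
y_2 = S_2(0) = a_2 = -2
y_3 = S_3(0) = a_3 = -3
y_4 = S_4(0) = a_4 = -5
y_5 = S_4(1) = 1
t_q=37/4 is in segment 4 (τ=1/4); S_4(τ)=-36659/9600

y_0=4 y_1=5 y_2=-2 y_3=-3 y_4=-5 y_5=1
S(37/4) = -36659/9600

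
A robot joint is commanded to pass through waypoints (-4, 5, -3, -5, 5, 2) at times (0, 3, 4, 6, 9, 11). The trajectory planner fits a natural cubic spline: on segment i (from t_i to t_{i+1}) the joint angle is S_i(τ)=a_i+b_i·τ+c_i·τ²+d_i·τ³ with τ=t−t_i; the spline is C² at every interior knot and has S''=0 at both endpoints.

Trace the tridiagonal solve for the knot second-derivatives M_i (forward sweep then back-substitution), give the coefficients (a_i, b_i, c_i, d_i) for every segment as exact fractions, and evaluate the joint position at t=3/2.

  seg 0: a=-4 b=30133/3957 c=0 d=-18262/35613
  seg 1: a=5 b=-24653/3957 c=-18262/3957 d=3753/1319
  seg 2: a=-3 b=-27400/3957 c=15515/3957 d=-2529/5276
  seg 3: a=-5 b=11899/3957 c=8269/7914 d=-22225/71226
  seg 4: a=5 b=6737/7914 c=-2326/1319 d=1163/3957
S(3/2) = 30031/5276

Δ: Δ0=3, Δ1=-8, Δ2=-1, Δ3=10/3, Δ4=-3/2
row 1: diag=8, rhs=-66; c'=1/8, d'=-33/4
row 2: denom=6−1·1/8=47/8; d'=(42−1·-33/4)/(47/8)=402/47
row 3: denom=10−2·16/47=438/47; d'=(26−2·402/47)/(438/47)=209/219
row 4: denom=10−3·47/146=1319/146; d'=(-29−3·209/219)/(1319/146)=-4652/1319
back: M4=-4652/1319
back: M3=209/219−47/146·-4652/1319=8269/3957
back: M2=402/47−16/47·8269/3957=31030/3957
back: M1=-33/4−1/8·31030/3957=-36524/3957
M: M0=0, M1=-36524/3957, M2=31030/3957, M3=8269/3957, M4=-4652/1319, M5=0
seg 0: a=-4, c=M0/2=0, d=(M1−M0)/(6·3)=-18262/35613, b=Δ0−h0·(2M0+M1)/6=30133/3957
seg 1: a=5, c=M1/2=-18262/3957, d=(M2−M1)/(6·1)=3753/1319, b=Δ1−h1·(2M1+M2)/6=-24653/3957
seg 2: a=-3, c=M2/2=15515/3957, d=(M3−M2)/(6·2)=-2529/5276, b=Δ2−h2·(2M2+M3)/6=-27400/3957
seg 3: a=-5, c=M3/2=8269/7914, d=(M4−M3)/(6·3)=-22225/71226, b=Δ3−h3·(2M3+M4)/6=11899/3957
seg 4: a=5, c=M4/2=-2326/1319, d=(M5−M4)/(6·2)=1163/3957, b=Δ4−h4·(2M4+M5)/6=6737/7914
t_q=3/2 → seg 0, τ=3/2; S=-4+30133/3957·τ+0·τ²+-18262/35613·τ³=30031/5276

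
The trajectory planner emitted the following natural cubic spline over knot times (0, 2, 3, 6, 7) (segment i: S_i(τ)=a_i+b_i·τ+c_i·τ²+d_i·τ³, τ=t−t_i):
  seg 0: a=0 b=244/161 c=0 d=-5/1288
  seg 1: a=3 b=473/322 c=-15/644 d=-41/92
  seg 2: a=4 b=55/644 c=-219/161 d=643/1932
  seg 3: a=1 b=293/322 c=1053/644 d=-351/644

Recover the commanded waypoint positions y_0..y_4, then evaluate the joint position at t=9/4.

y_0 = S_0(0) = a_0 = 0
y_1 = S_1(0) = a_1 = 3
y_2 = S_2(0) = a_2 = 4
y_3 = S_3(0) = a_3 = 1
y_4 = S_3(1) = 3
t_q=9/4 is in segment 1 (τ=1/4); S_1(τ)=6019/1792

y_0=0 y_1=3 y_2=4 y_3=1 y_4=3
S(9/4) = 6019/1792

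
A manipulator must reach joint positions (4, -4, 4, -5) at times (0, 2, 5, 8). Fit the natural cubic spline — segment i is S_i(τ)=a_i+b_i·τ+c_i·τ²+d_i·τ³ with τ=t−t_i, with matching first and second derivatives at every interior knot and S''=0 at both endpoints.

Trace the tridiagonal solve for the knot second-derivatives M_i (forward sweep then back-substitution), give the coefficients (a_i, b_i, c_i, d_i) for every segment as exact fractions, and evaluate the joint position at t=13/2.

Δ: Δ0=-4, Δ1=8/3, Δ2=-3
row 1: diag=10, rhs=40; c'=3/10, d'=4
row 2: denom=12−3·3/10=111/10; d'=(-34−3·4)/(111/10)=-460/111
back: M2=-460/111
back: M1=4−3/10·-460/111=194/37
M: M0=0, M1=194/37, M2=-460/111, M3=0
seg 0: a=4, c=M0/2=0, d=(M1−M0)/(6·2)=97/222, b=Δ0−h0·(2M0+M1)/6=-638/111
seg 1: a=-4, c=M1/2=97/37, d=(M2−M1)/(6·3)=-521/999, b=Δ1−h1·(2M1+M2)/6=-56/111
seg 2: a=4, c=M2/2=-230/111, d=(M3−M2)/(6·3)=230/999, b=Δ2−h2·(2M2+M3)/6=127/111
t_q=13/2 → seg 2, τ=3/2; S=4+127/111·τ+-230/111·τ²+230/999·τ³=271/148

  seg 0: a=4 b=-638/111 c=0 d=97/222
  seg 1: a=-4 b=-56/111 c=97/37 d=-521/999
  seg 2: a=4 b=127/111 c=-230/111 d=230/999
S(13/2) = 271/148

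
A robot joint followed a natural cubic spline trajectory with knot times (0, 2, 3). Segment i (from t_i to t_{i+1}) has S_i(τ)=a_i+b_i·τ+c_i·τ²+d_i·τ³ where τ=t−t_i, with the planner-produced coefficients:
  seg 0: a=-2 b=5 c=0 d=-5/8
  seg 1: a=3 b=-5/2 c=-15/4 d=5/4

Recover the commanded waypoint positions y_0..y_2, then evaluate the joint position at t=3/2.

y_0=-2 y_1=3 y_2=-2
S(3/2) = 217/64

y_0 = S_0(0) = a_0 = -2
y_1 = S_1(0) = a_1 = 3
y_2 = S_1(1) = -2
t_q=3/2 is in segment 0 (τ=3/2); S_0(τ)=217/64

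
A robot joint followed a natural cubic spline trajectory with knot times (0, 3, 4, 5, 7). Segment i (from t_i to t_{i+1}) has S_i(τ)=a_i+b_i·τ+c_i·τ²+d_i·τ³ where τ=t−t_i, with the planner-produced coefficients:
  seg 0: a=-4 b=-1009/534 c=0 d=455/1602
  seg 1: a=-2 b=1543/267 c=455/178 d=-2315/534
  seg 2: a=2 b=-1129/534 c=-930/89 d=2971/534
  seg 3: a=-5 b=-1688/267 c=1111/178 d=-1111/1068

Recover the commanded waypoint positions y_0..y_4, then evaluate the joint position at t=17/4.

y_0 = S_0(0) = a_0 = -4
y_1 = S_1(0) = a_1 = -2
y_2 = S_2(0) = a_2 = 2
y_3 = S_3(0) = a_3 = -5
y_4 = S_3(2) = -1
t_q=17/4 is in segment 2 (τ=1/4); S_2(τ)=10313/11392

y_0=-4 y_1=-2 y_2=2 y_3=-5 y_4=-1
S(17/4) = 10313/11392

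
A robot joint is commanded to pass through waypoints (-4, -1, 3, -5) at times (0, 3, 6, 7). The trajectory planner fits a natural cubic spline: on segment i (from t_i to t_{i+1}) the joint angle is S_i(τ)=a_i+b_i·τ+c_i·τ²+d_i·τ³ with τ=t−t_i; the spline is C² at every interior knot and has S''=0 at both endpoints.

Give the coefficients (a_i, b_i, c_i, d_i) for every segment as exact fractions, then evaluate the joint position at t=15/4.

Δ: Δ0=1, Δ1=4/3, Δ2=-8
row 1: diag=12, rhs=2; c'=1/4, d'=1/6
row 2: denom=8−3·1/4=29/4; d'=(-56−3·1/6)/(29/4)=-226/29
back: M2=-226/29
back: M1=1/6−1/4·-226/29=184/87
M: M0=0, M1=184/87, M2=-226/29, M3=0
seg 0: a=-4, c=M0/2=0, d=(M1−M0)/(6·3)=92/783, b=Δ0−h0·(2M0+M1)/6=-5/87
seg 1: a=-1, c=M1/2=92/87, d=(M2−M1)/(6·3)=-431/783, b=Δ1−h1·(2M1+M2)/6=271/87
seg 2: a=3, c=M2/2=-113/29, d=(M3−M2)/(6·1)=113/87, b=Δ2−h2·(2M2+M3)/6=-470/87
t_q=15/4 → seg 1, τ=3/4; S=-1+271/87·τ+92/87·τ²+-431/783·τ³=3153/1856

  seg 0: a=-4 b=-5/87 c=0 d=92/783
  seg 1: a=-1 b=271/87 c=92/87 d=-431/783
  seg 2: a=3 b=-470/87 c=-113/29 d=113/87
S(15/4) = 3153/1856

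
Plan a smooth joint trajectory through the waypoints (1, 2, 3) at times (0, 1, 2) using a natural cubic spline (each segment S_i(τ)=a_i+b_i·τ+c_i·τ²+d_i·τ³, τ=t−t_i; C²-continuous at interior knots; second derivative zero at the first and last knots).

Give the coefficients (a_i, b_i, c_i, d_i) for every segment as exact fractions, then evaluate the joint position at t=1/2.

Δ: Δ0=1, Δ1=1
row 1: diag=4, rhs=0; c'=1/4, d'=0
back: M1=0
M: M0=0, M1=0, M2=0
seg 0: a=1, c=M0/2=0, d=(M1−M0)/(6·1)=0, b=Δ0−h0·(2M0+M1)/6=1
seg 1: a=2, c=M1/2=0, d=(M2−M1)/(6·1)=0, b=Δ1−h1·(2M1+M2)/6=1
t_q=1/2 → seg 0, τ=1/2; S=1+1·τ+0·τ²+0·τ³=3/2

  seg 0: a=1 b=1 c=0 d=0
  seg 1: a=2 b=1 c=0 d=0
S(1/2) = 3/2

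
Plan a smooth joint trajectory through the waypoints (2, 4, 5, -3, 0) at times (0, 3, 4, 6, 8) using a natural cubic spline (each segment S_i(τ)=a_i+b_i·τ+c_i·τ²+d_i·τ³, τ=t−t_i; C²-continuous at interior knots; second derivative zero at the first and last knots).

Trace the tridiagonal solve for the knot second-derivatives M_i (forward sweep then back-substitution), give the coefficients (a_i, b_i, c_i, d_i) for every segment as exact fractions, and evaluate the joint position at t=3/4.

  seg 0: a=2 b=97/1032 c=0 d=197/3096
  seg 1: a=4 b=935/516 c=197/344 d=-1429/1032
  seg 2: a=5 b=-1235/1032 c=-154/43 d=4499/4128
  seg 3: a=-3 b=-1261/516 c=2035/688 d=-2035/4128
S(3/4) = 46175/22016

Δ: Δ0=2/3, Δ1=1, Δ2=-4, Δ3=3/2
row 1: diag=8, rhs=2; c'=1/8, d'=1/4
row 2: denom=6−1·1/8=47/8; d'=(-30−1·1/4)/(47/8)=-242/47
row 3: denom=8−2·16/47=344/47; d'=(33−2·-242/47)/(344/47)=2035/344
back: M3=2035/344
back: M2=-242/47−16/47·2035/344=-308/43
back: M1=1/4−1/8·-308/43=197/172
M: M0=0, M1=197/172, M2=-308/43, M3=2035/344, M4=0
seg 0: a=2, c=M0/2=0, d=(M1−M0)/(6·3)=197/3096, b=Δ0−h0·(2M0+M1)/6=97/1032
seg 1: a=4, c=M1/2=197/344, d=(M2−M1)/(6·1)=-1429/1032, b=Δ1−h1·(2M1+M2)/6=935/516
seg 2: a=5, c=M2/2=-154/43, d=(M3−M2)/(6·2)=4499/4128, b=Δ2−h2·(2M2+M3)/6=-1235/1032
seg 3: a=-3, c=M3/2=2035/688, d=(M4−M3)/(6·2)=-2035/4128, b=Δ3−h3·(2M3+M4)/6=-1261/516
t_q=3/4 → seg 0, τ=3/4; S=2+97/1032·τ+0·τ²+197/3096·τ³=46175/22016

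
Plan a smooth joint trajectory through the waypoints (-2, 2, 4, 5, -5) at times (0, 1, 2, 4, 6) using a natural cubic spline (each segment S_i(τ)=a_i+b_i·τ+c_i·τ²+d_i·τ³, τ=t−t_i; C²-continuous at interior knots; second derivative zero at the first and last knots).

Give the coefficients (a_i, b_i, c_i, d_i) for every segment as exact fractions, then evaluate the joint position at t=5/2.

  seg 0: a=-2 b=253/56 c=0 d=-29/56
  seg 1: a=2 b=83/28 c=-87/56 d=33/56
  seg 2: a=4 b=13/8 c=3/14 d=-87/224
  seg 3: a=5 b=-61/28 c=-237/112 d=79/224
S(5/2) = 8633/1792

Δ: Δ0=4, Δ1=2, Δ2=1/2, Δ3=-5
row 1: diag=4, rhs=-12; c'=1/4, d'=-3
row 2: denom=6−1·1/4=23/4; d'=(-9−1·-3)/(23/4)=-24/23
row 3: denom=8−2·8/23=168/23; d'=(-33−2·-24/23)/(168/23)=-237/56
back: M3=-237/56
back: M2=-24/23−8/23·-237/56=3/7
back: M1=-3−1/4·3/7=-87/28
M: M0=0, M1=-87/28, M2=3/7, M3=-237/56, M4=0
seg 0: a=-2, c=M0/2=0, d=(M1−M0)/(6·1)=-29/56, b=Δ0−h0·(2M0+M1)/6=253/56
seg 1: a=2, c=M1/2=-87/56, d=(M2−M1)/(6·1)=33/56, b=Δ1−h1·(2M1+M2)/6=83/28
seg 2: a=4, c=M2/2=3/14, d=(M3−M2)/(6·2)=-87/224, b=Δ2−h2·(2M2+M3)/6=13/8
seg 3: a=5, c=M3/2=-237/112, d=(M4−M3)/(6·2)=79/224, b=Δ3−h3·(2M3+M4)/6=-61/28
t_q=5/2 → seg 2, τ=1/2; S=4+13/8·τ+3/14·τ²+-87/224·τ³=8633/1792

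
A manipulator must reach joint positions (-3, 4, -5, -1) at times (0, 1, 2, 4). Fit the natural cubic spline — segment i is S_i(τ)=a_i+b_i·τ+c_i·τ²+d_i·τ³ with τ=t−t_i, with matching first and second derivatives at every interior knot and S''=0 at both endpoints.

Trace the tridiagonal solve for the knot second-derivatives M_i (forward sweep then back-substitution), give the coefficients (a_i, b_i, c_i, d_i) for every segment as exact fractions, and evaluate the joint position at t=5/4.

  seg 0: a=-3 b=268/23 c=0 d=-107/23
  seg 1: a=4 b=-53/23 c=-321/23 d=167/23
  seg 2: a=-5 b=-194/23 c=180/23 d=-30/23
S(5/4) = 3923/1472

Δ: Δ0=7, Δ1=-9, Δ2=2
row 1: diag=4, rhs=-96; c'=1/4, d'=-24
row 2: denom=6−1·1/4=23/4; d'=(66−1·-24)/(23/4)=360/23
back: M2=360/23
back: M1=-24−1/4·360/23=-642/23
M: M0=0, M1=-642/23, M2=360/23, M3=0
seg 0: a=-3, c=M0/2=0, d=(M1−M0)/(6·1)=-107/23, b=Δ0−h0·(2M0+M1)/6=268/23
seg 1: a=4, c=M1/2=-321/23, d=(M2−M1)/(6·1)=167/23, b=Δ1−h1·(2M1+M2)/6=-53/23
seg 2: a=-5, c=M2/2=180/23, d=(M3−M2)/(6·2)=-30/23, b=Δ2−h2·(2M2+M3)/6=-194/23
t_q=5/4 → seg 1, τ=1/4; S=4+-53/23·τ+-321/23·τ²+167/23·τ³=3923/1472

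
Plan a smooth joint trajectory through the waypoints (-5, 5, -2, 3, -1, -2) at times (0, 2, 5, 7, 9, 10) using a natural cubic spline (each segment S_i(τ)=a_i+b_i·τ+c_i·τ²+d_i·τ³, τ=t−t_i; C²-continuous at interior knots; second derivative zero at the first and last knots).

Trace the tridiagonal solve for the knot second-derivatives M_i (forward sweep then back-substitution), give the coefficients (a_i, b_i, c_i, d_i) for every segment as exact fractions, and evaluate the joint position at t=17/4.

  seg 0: a=-5 b=19909/2823 c=0 d=-2897/5646
  seg 1: a=5 b=2527/2823 c=-2897/941 d=5653/8469
  seg 2: a=-2 b=1258/2823 c=2756/941 d=-21473/22584
  seg 3: a=3 b=4241/5646 c=-10449/3764 d=7907/11292
  seg 4: a=-1 b=-11011/5646 c=5365/3764 d=-5365/11292
S(17/4) = -58319/60224

Δ: Δ0=5, Δ1=-7/3, Δ2=5/2, Δ3=-2, Δ4=-1
row 1: diag=10, rhs=-44; c'=3/10, d'=-22/5
row 2: denom=10−3·3/10=91/10; d'=(29−3·-22/5)/(91/10)=422/91
row 3: denom=8−2·20/91=688/91; d'=(-27−2·422/91)/(688/91)=-3301/688
row 4: denom=6−2·91/344=941/172; d'=(6−2·-3301/688)/(941/172)=5365/1882
back: M4=5365/1882
back: M3=-3301/688−91/344·5365/1882=-10449/1882
back: M2=422/91−20/91·-10449/1882=5512/941
back: M1=-22/5−3/10·5512/941=-5794/941
M: M0=0, M1=-5794/941, M2=5512/941, M3=-10449/1882, M4=5365/1882, M5=0
seg 0: a=-5, c=M0/2=0, d=(M1−M0)/(6·2)=-2897/5646, b=Δ0−h0·(2M0+M1)/6=19909/2823
seg 1: a=5, c=M1/2=-2897/941, d=(M2−M1)/(6·3)=5653/8469, b=Δ1−h1·(2M1+M2)/6=2527/2823
seg 2: a=-2, c=M2/2=2756/941, d=(M3−M2)/(6·2)=-21473/22584, b=Δ2−h2·(2M2+M3)/6=1258/2823
seg 3: a=3, c=M3/2=-10449/3764, d=(M4−M3)/(6·2)=7907/11292, b=Δ3−h3·(2M3+M4)/6=4241/5646
seg 4: a=-1, c=M4/2=5365/3764, d=(M5−M4)/(6·1)=-5365/11292, b=Δ4−h4·(2M4+M5)/6=-11011/5646
t_q=17/4 → seg 1, τ=9/4; S=5+2527/2823·τ+-2897/941·τ²+5653/8469·τ³=-58319/60224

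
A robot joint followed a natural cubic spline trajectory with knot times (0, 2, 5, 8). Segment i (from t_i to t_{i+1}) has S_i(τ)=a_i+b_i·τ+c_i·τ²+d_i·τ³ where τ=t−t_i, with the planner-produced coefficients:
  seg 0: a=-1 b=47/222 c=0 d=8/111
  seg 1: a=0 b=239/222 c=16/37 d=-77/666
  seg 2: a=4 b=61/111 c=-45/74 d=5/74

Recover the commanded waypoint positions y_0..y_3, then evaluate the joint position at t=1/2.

y_0 = S_0(0) = a_0 = -1
y_1 = S_1(0) = a_1 = 0
y_2 = S_2(0) = a_2 = 4
y_3 = S_2(3) = 2
t_q=1/2 is in segment 0 (τ=1/2); S_0(τ)=-131/148

y_0=-1 y_1=0 y_2=4 y_3=2
S(1/2) = -131/148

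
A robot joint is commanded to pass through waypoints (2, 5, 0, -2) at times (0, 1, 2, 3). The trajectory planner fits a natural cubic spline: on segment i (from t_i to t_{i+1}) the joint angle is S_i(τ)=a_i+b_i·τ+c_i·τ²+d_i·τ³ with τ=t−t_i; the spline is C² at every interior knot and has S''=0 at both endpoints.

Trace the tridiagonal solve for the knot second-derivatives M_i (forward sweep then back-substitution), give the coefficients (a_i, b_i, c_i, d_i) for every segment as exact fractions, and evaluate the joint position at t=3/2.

  seg 0: a=2 b=16/3 c=0 d=-7/3
  seg 1: a=5 b=-5/3 c=-7 d=11/3
  seg 2: a=0 b=-14/3 c=4 d=-4/3
S(3/2) = 23/8

Δ: Δ0=3, Δ1=-5, Δ2=-2
row 1: diag=4, rhs=-48; c'=1/4, d'=-12
row 2: denom=4−1·1/4=15/4; d'=(18−1·-12)/(15/4)=8
back: M2=8
back: M1=-12−1/4·8=-14
M: M0=0, M1=-14, M2=8, M3=0
seg 0: a=2, c=M0/2=0, d=(M1−M0)/(6·1)=-7/3, b=Δ0−h0·(2M0+M1)/6=16/3
seg 1: a=5, c=M1/2=-7, d=(M2−M1)/(6·1)=11/3, b=Δ1−h1·(2M1+M2)/6=-5/3
seg 2: a=0, c=M2/2=4, d=(M3−M2)/(6·1)=-4/3, b=Δ2−h2·(2M2+M3)/6=-14/3
t_q=3/2 → seg 1, τ=1/2; S=5+-5/3·τ+-7·τ²+11/3·τ³=23/8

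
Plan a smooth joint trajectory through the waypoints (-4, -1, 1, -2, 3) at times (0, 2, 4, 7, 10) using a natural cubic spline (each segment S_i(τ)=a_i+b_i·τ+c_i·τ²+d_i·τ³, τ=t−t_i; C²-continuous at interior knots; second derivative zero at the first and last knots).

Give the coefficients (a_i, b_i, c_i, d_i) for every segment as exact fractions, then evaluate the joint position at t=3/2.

  seg 0: a=-4 b=1243/840 c=0 d=17/3360
  seg 1: a=-1 b=647/420 c=17/560 d=-101/672
  seg 2: a=1 b=-17/120 c=-61/70 d=295/1512
  seg 3: a=-2 b=-43/420 c=743/840 d=-743/7560
S(3/2) = -2257/1280

Δ: Δ0=3/2, Δ1=1, Δ2=-1, Δ3=5/3
row 1: diag=8, rhs=-3; c'=1/4, d'=-3/8
row 2: denom=10−2·1/4=19/2; d'=(-12−2·-3/8)/(19/2)=-45/38
row 3: denom=12−3·6/19=210/19; d'=(16−3·-45/38)/(210/19)=743/420
back: M3=743/420
back: M2=-45/38−6/19·743/420=-61/35
back: M1=-3/8−1/4·-61/35=17/280
M: M0=0, M1=17/280, M2=-61/35, M3=743/420, M4=0
seg 0: a=-4, c=M0/2=0, d=(M1−M0)/(6·2)=17/3360, b=Δ0−h0·(2M0+M1)/6=1243/840
seg 1: a=-1, c=M1/2=17/560, d=(M2−M1)/(6·2)=-101/672, b=Δ1−h1·(2M1+M2)/6=647/420
seg 2: a=1, c=M2/2=-61/70, d=(M3−M2)/(6·3)=295/1512, b=Δ2−h2·(2M2+M3)/6=-17/120
seg 3: a=-2, c=M3/2=743/840, d=(M4−M3)/(6·3)=-743/7560, b=Δ3−h3·(2M3+M4)/6=-43/420
t_q=3/2 → seg 0, τ=3/2; S=-4+1243/840·τ+0·τ²+17/3360·τ³=-2257/1280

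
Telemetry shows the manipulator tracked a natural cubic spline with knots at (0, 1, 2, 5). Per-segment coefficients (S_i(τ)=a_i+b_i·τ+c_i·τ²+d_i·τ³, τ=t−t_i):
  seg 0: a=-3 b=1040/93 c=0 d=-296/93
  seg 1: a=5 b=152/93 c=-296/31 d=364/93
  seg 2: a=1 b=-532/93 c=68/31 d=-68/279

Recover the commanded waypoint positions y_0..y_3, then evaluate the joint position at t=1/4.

y_0 = S_0(0) = a_0 = -3
y_1 = S_1(0) = a_1 = 5
y_2 = S_2(0) = a_2 = 1
y_3 = S_2(3) = -3
t_q=1/4 is in segment 0 (τ=1/4); S_0(τ)=-63/248

y_0=-3 y_1=5 y_2=1 y_3=-3
S(1/4) = -63/248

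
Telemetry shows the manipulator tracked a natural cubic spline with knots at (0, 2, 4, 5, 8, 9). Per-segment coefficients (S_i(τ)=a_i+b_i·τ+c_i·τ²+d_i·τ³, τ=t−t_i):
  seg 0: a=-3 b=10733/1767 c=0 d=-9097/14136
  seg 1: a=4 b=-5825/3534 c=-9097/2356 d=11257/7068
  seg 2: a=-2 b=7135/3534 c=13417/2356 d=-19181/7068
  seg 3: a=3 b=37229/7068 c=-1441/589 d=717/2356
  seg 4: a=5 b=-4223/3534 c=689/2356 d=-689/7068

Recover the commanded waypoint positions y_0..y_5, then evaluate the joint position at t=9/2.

y_0=-3 y_1=4 y_2=-2 y_3=3 y_4=5 y_5=4
S(9/2) = 1771/18848

y_0 = S_0(0) = a_0 = -3
y_1 = S_1(0) = a_1 = 4
y_2 = S_2(0) = a_2 = -2
y_3 = S_3(0) = a_3 = 3
y_4 = S_4(0) = a_4 = 5
y_5 = S_4(1) = 4
t_q=9/2 is in segment 2 (τ=1/2); S_2(τ)=1771/18848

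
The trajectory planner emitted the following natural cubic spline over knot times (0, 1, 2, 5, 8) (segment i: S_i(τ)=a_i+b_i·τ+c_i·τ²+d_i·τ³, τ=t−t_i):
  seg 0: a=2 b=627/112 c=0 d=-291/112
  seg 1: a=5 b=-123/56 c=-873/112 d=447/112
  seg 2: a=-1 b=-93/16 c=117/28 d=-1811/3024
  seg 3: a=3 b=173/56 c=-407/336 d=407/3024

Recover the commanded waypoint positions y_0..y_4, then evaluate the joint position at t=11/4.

y_0 = S_0(0) = a_0 = 2
y_1 = S_1(0) = a_1 = 5
y_2 = S_2(0) = a_2 = -1
y_3 = S_3(0) = a_3 = 3
y_4 = S_3(3) = 5
t_q=11/4 is in segment 2 (τ=3/4); S_2(τ)=-23379/7168

y_0=2 y_1=5 y_2=-1 y_3=3 y_4=5
S(11/4) = -23379/7168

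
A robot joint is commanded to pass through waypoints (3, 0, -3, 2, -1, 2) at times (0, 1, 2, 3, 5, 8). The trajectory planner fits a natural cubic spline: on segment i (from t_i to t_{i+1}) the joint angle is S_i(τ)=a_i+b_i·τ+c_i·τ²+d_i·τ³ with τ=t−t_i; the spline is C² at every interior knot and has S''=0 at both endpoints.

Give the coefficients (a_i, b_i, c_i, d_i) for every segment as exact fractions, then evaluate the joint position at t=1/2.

Δ: Δ0=-3, Δ1=-3, Δ2=5, Δ3=-3/2, Δ4=1
row 1: diag=4, rhs=0; c'=1/4, d'=0
row 2: denom=4−1·1/4=15/4; d'=(48−1·0)/(15/4)=64/5
row 3: denom=6−1·4/15=86/15; d'=(-39−1·64/5)/(86/15)=-777/86
row 4: denom=10−2·15/43=400/43; d'=(15−2·-777/86)/(400/43)=711/200
back: M4=711/200
back: M3=-777/86−15/43·711/200=-411/40
back: M2=64/5−4/15·-411/40=777/50
back: M1=0−1/4·777/50=-777/200
M: M0=0, M1=-777/200, M2=777/50, M3=-411/40, M4=711/200, M5=0
seg 0: a=3, c=M0/2=0, d=(M1−M0)/(6·1)=-259/400, b=Δ0−h0·(2M0+M1)/6=-941/400
seg 1: a=0, c=M1/2=-777/400, d=(M2−M1)/(6·1)=259/80, b=Δ1−h1·(2M1+M2)/6=-859/200
seg 2: a=-3, c=M2/2=777/100, d=(M3−M2)/(6·1)=-1721/400, b=Δ2−h2·(2M2+M3)/6=613/400
seg 3: a=2, c=M3/2=-411/80, d=(M4−M3)/(6·2)=461/400, b=Δ3−h3·(2M3+M4)/6=833/200
seg 4: a=-1, c=M4/2=711/400, d=(M5−M4)/(6·3)=-79/400, b=Δ4−h4·(2M4+M5)/6=-511/200
t_q=1/2 → seg 0, τ=1/2; S=3+-941/400·τ+0·τ²+-259/400·τ³=5577/3200

  seg 0: a=3 b=-941/400 c=0 d=-259/400
  seg 1: a=0 b=-859/200 c=-777/400 d=259/80
  seg 2: a=-3 b=613/400 c=777/100 d=-1721/400
  seg 3: a=2 b=833/200 c=-411/80 d=461/400
  seg 4: a=-1 b=-511/200 c=711/400 d=-79/400
S(1/2) = 5577/3200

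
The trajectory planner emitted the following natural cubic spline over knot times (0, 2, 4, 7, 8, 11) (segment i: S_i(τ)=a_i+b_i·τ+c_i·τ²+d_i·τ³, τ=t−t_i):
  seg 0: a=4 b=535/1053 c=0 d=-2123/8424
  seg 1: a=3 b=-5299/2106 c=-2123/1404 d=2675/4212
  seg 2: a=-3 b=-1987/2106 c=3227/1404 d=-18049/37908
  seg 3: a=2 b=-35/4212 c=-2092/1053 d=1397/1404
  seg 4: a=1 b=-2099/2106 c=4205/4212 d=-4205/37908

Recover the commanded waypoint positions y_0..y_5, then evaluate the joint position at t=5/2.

y_0 = S_0(0) = a_0 = 4
y_1 = S_1(0) = a_1 = 3
y_2 = S_2(0) = a_2 = -3
y_3 = S_3(0) = a_3 = 2
y_4 = S_4(0) = a_4 = 1
y_5 = S_4(3) = 4
t_q=5/2 is in segment 1 (τ=1/2); S_1(τ)=1247/864

y_0=4 y_1=3 y_2=-3 y_3=2 y_4=1 y_5=4
S(5/2) = 1247/864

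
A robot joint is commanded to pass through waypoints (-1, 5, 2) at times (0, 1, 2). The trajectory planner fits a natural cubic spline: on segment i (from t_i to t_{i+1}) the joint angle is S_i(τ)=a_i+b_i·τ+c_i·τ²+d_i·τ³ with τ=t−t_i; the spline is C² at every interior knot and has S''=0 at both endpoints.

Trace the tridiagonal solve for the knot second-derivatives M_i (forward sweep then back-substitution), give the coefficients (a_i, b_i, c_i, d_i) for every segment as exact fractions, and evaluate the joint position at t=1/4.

Δ: Δ0=6, Δ1=-3
row 1: diag=4, rhs=-54; c'=1/4, d'=-27/2
back: M1=-27/2
M: M0=0, M1=-27/2, M2=0
seg 0: a=-1, c=M0/2=0, d=(M1−M0)/(6·1)=-9/4, b=Δ0−h0·(2M0+M1)/6=33/4
seg 1: a=5, c=M1/2=-27/4, d=(M2−M1)/(6·1)=9/4, b=Δ1−h1·(2M1+M2)/6=3/2
t_q=1/4 → seg 0, τ=1/4; S=-1+33/4·τ+0·τ²+-9/4·τ³=263/256

  seg 0: a=-1 b=33/4 c=0 d=-9/4
  seg 1: a=5 b=3/2 c=-27/4 d=9/4
S(1/4) = 263/256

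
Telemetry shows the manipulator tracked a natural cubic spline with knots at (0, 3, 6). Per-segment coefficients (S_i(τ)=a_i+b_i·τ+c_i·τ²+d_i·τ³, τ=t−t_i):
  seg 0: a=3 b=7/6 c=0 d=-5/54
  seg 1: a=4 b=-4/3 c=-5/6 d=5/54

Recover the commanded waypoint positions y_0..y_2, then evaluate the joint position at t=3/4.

y_0 = S_0(0) = a_0 = 3
y_1 = S_1(0) = a_1 = 4
y_2 = S_1(3) = -5
t_q=3/4 is in segment 0 (τ=3/4); S_0(τ)=491/128

y_0=3 y_1=4 y_2=-5
S(3/4) = 491/128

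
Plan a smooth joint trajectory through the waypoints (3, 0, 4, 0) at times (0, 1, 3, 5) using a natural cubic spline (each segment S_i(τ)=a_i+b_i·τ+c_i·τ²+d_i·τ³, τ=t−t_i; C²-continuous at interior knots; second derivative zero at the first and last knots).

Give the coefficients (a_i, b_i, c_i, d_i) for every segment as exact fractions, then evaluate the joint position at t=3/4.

  seg 0: a=3 b=-45/11 c=0 d=12/11
  seg 1: a=0 b=-9/11 c=36/11 d=-41/44
  seg 2: a=4 b=12/11 c=-51/22 d=17/44
S(3/4) = 69/176

Δ: Δ0=-3, Δ1=2, Δ2=-2
row 1: diag=6, rhs=30; c'=1/3, d'=5
row 2: denom=8−2·1/3=22/3; d'=(-24−2·5)/(22/3)=-51/11
back: M2=-51/11
back: M1=5−1/3·-51/11=72/11
M: M0=0, M1=72/11, M2=-51/11, M3=0
seg 0: a=3, c=M0/2=0, d=(M1−M0)/(6·1)=12/11, b=Δ0−h0·(2M0+M1)/6=-45/11
seg 1: a=0, c=M1/2=36/11, d=(M2−M1)/(6·2)=-41/44, b=Δ1−h1·(2M1+M2)/6=-9/11
seg 2: a=4, c=M2/2=-51/22, d=(M3−M2)/(6·2)=17/44, b=Δ2−h2·(2M2+M3)/6=12/11
t_q=3/4 → seg 0, τ=3/4; S=3+-45/11·τ+0·τ²+12/11·τ³=69/176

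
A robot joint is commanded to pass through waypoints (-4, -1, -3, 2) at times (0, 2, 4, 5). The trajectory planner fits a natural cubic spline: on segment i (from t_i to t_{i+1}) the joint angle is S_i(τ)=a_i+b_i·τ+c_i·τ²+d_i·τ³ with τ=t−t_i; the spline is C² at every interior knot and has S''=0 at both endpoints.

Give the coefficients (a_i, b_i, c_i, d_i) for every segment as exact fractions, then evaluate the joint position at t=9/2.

  seg 0: a=-4 b=30/11 c=0 d=-27/88
  seg 1: a=-1 b=-21/22 c=-81/44 d=10/11
  seg 2: a=-3 b=57/22 c=159/44 d=-53/44
S(9/2) = -335/352

Δ: Δ0=3/2, Δ1=-1, Δ2=5
row 1: diag=8, rhs=-15; c'=1/4, d'=-15/8
row 2: denom=6−2·1/4=11/2; d'=(36−2·-15/8)/(11/2)=159/22
back: M2=159/22
back: M1=-15/8−1/4·159/22=-81/22
M: M0=0, M1=-81/22, M2=159/22, M3=0
seg 0: a=-4, c=M0/2=0, d=(M1−M0)/(6·2)=-27/88, b=Δ0−h0·(2M0+M1)/6=30/11
seg 1: a=-1, c=M1/2=-81/44, d=(M2−M1)/(6·2)=10/11, b=Δ1−h1·(2M1+M2)/6=-21/22
seg 2: a=-3, c=M2/2=159/44, d=(M3−M2)/(6·1)=-53/44, b=Δ2−h2·(2M2+M3)/6=57/22
t_q=9/2 → seg 2, τ=1/2; S=-3+57/22·τ+159/44·τ²+-53/44·τ³=-335/352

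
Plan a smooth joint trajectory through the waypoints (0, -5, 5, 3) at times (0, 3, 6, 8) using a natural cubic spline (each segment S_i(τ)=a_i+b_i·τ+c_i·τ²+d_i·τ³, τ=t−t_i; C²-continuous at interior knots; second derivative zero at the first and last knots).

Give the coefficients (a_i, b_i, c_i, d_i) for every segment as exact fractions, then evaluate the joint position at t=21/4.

  seg 0: a=0 b=-374/111 c=0 d=7/37
  seg 1: a=-5 b=193/111 c=63/37 d=-130/333
  seg 2: a=5 b=157/111 c=-67/37 d=67/222
S(21/4) = 3653/1184

Δ: Δ0=-5/3, Δ1=10/3, Δ2=-1
row 1: diag=12, rhs=30; c'=1/4, d'=5/2
row 2: denom=10−3·1/4=37/4; d'=(-26−3·5/2)/(37/4)=-134/37
back: M2=-134/37
back: M1=5/2−1/4·-134/37=126/37
M: M0=0, M1=126/37, M2=-134/37, M3=0
seg 0: a=0, c=M0/2=0, d=(M1−M0)/(6·3)=7/37, b=Δ0−h0·(2M0+M1)/6=-374/111
seg 1: a=-5, c=M1/2=63/37, d=(M2−M1)/(6·3)=-130/333, b=Δ1−h1·(2M1+M2)/6=193/111
seg 2: a=5, c=M2/2=-67/37, d=(M3−M2)/(6·2)=67/222, b=Δ2−h2·(2M2+M3)/6=157/111
t_q=21/4 → seg 1, τ=9/4; S=-5+193/111·τ+63/37·τ²+-130/333·τ³=3653/1184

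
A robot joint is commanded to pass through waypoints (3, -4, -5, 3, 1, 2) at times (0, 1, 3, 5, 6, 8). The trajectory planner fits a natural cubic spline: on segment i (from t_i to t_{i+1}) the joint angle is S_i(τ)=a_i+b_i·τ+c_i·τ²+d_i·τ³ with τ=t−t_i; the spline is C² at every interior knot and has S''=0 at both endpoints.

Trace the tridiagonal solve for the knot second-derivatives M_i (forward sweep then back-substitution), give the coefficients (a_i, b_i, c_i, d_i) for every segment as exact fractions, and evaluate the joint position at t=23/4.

  seg 0: a=3 b=-10967/1396 c=0 d=1195/1396
  seg 1: a=-4 b=-3691/698 c=3585/1396 d=-243/2792
  seg 2: a=-5 b=1375/349 c=714/349 d=-1407/1396
  seg 3: a=3 b=10/349 c=-2793/698 d=1377/698
  seg 4: a=1 b=-1435/698 c=669/349 d=-223/698
S(23/4) = 71607/44672

Δ: Δ0=-7, Δ1=-1/2, Δ2=4, Δ3=-2, Δ4=1/2
row 1: diag=6, rhs=39; c'=1/3, d'=13/2
row 2: denom=8−2·1/3=22/3; d'=(27−2·13/2)/(22/3)=21/11
row 3: denom=6−2·3/11=60/11; d'=(-36−2·21/11)/(60/11)=-73/10
row 4: denom=6−1·11/60=349/60; d'=(15−1·-73/10)/(349/60)=1338/349
back: M4=1338/349
back: M3=-73/10−11/60·1338/349=-2793/349
back: M2=21/11−3/11·-2793/349=1428/349
back: M1=13/2−1/3·1428/349=3585/698
M: M0=0, M1=3585/698, M2=1428/349, M3=-2793/349, M4=1338/349, M5=0
seg 0: a=3, c=M0/2=0, d=(M1−M0)/(6·1)=1195/1396, b=Δ0−h0·(2M0+M1)/6=-10967/1396
seg 1: a=-4, c=M1/2=3585/1396, d=(M2−M1)/(6·2)=-243/2792, b=Δ1−h1·(2M1+M2)/6=-3691/698
seg 2: a=-5, c=M2/2=714/349, d=(M3−M2)/(6·2)=-1407/1396, b=Δ2−h2·(2M2+M3)/6=1375/349
seg 3: a=3, c=M3/2=-2793/698, d=(M4−M3)/(6·1)=1377/698, b=Δ3−h3·(2M3+M4)/6=10/349
seg 4: a=1, c=M4/2=669/349, d=(M5−M4)/(6·2)=-223/698, b=Δ4−h4·(2M4+M5)/6=-1435/698
t_q=23/4 → seg 3, τ=3/4; S=3+10/349·τ+-2793/698·τ²+1377/698·τ³=71607/44672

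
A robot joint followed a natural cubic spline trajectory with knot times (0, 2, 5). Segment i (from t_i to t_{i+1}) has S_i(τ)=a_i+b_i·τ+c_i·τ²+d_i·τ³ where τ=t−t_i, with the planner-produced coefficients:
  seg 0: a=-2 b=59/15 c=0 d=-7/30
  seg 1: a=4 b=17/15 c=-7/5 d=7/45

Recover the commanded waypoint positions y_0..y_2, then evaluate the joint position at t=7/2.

y_0 = S_0(0) = a_0 = -2
y_1 = S_1(0) = a_1 = 4
y_2 = S_1(3) = -1
t_q=7/2 is in segment 1 (τ=3/2); S_1(τ)=123/40

y_0=-2 y_1=4 y_2=-1
S(7/2) = 123/40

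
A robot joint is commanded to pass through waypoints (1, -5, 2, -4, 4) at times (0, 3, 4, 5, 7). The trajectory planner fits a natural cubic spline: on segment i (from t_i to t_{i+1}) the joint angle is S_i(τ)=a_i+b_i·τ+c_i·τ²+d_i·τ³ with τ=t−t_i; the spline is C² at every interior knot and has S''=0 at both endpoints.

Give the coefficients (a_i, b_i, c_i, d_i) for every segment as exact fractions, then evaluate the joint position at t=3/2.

Δ: Δ0=-2, Δ1=7, Δ2=-6, Δ3=4
row 1: diag=8, rhs=54; c'=1/8, d'=27/4
row 2: denom=4−1·1/8=31/8; d'=(-78−1·27/4)/(31/8)=-678/31
row 3: denom=6−1·8/31=178/31; d'=(60−1·-678/31)/(178/31)=1269/89
back: M3=1269/89
back: M2=-678/31−8/31·1269/89=-2274/89
back: M1=27/4−1/8·-2274/89=885/89
M: M0=0, M1=885/89, M2=-2274/89, M3=1269/89, M4=0
seg 0: a=1, c=M0/2=0, d=(M1−M0)/(6·3)=295/534, b=Δ0−h0·(2M0+M1)/6=-1241/178
seg 1: a=-5, c=M1/2=885/178, d=(M2−M1)/(6·1)=-1053/178, b=Δ1−h1·(2M1+M2)/6=707/89
seg 2: a=2, c=M2/2=-1137/89, d=(M3−M2)/(6·1)=1181/178, b=Δ2−h2·(2M2+M3)/6=25/178
seg 3: a=-4, c=M3/2=1269/178, d=(M4−M3)/(6·2)=-423/356, b=Δ3−h3·(2M3+M4)/6=-490/89
t_q=3/2 → seg 0, τ=3/2; S=1+-1241/178·τ+0·τ²+295/534·τ³=-10813/1424

  seg 0: a=1 b=-1241/178 c=0 d=295/534
  seg 1: a=-5 b=707/89 c=885/178 d=-1053/178
  seg 2: a=2 b=25/178 c=-1137/89 d=1181/178
  seg 3: a=-4 b=-490/89 c=1269/178 d=-423/356
S(3/2) = -10813/1424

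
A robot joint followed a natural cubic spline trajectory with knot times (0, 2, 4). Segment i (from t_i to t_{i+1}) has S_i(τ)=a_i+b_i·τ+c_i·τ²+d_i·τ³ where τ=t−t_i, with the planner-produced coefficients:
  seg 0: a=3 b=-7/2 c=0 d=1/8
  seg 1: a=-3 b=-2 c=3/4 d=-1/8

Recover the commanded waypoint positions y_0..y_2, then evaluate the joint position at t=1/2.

y_0=3 y_1=-3 y_2=-5
S(1/2) = 81/64

y_0 = S_0(0) = a_0 = 3
y_1 = S_1(0) = a_1 = -3
y_2 = S_1(2) = -5
t_q=1/2 is in segment 0 (τ=1/2); S_0(τ)=81/64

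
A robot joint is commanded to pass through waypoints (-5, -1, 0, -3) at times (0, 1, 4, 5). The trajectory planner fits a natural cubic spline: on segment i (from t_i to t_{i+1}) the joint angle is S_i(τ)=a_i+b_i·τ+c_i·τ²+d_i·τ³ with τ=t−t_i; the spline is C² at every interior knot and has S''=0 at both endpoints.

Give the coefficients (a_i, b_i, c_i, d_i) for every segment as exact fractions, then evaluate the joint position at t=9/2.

Δ: Δ0=4, Δ1=1/3, Δ2=-3
row 1: diag=8, rhs=-22; c'=3/8, d'=-11/4
row 2: denom=8−3·3/8=55/8; d'=(-20−3·-11/4)/(55/8)=-94/55
back: M2=-94/55
back: M1=-11/4−3/8·-94/55=-116/55
M: M0=0, M1=-116/55, M2=-94/55, M3=0
seg 0: a=-5, c=M0/2=0, d=(M1−M0)/(6·1)=-58/165, b=Δ0−h0·(2M0+M1)/6=718/165
seg 1: a=-1, c=M1/2=-58/55, d=(M2−M1)/(6·3)=1/45, b=Δ1−h1·(2M1+M2)/6=544/165
seg 2: a=0, c=M2/2=-47/55, d=(M3−M2)/(6·1)=47/165, b=Δ2−h2·(2M2+M3)/6=-401/165
t_q=9/2 → seg 2, τ=1/2; S=0+-401/165·τ+-47/55·τ²+47/165·τ³=-613/440

  seg 0: a=-5 b=718/165 c=0 d=-58/165
  seg 1: a=-1 b=544/165 c=-58/55 d=1/45
  seg 2: a=0 b=-401/165 c=-47/55 d=47/165
S(9/2) = -613/440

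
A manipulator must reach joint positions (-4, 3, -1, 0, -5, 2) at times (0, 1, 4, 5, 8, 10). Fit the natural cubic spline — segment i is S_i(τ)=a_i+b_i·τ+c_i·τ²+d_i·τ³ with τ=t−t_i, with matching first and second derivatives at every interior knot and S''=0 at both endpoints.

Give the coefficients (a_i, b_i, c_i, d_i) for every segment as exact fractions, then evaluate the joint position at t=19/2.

Δ: Δ0=7, Δ1=-4/3, Δ2=1, Δ3=-5/3, Δ4=7/2
row 1: diag=8, rhs=-50; c'=3/8, d'=-25/4
row 2: denom=8−3·3/8=55/8; d'=(14−3·-25/4)/(55/8)=262/55
row 3: denom=8−1·8/55=432/55; d'=(-16−1·262/55)/(432/55)=-571/216
row 4: denom=10−3·55/144=425/48; d'=(31−3·-571/216)/(425/48)=5606/1275
back: M4=5606/1275
back: M3=-571/216−55/144·5606/1275=-3307/765
back: M2=262/55−8/55·-3307/765=20626/3825
back: M1=-25/4−3/8·20626/3825=-10547/1275
M: M0=0, M1=-10547/1275, M2=20626/3825, M3=-3307/765, M4=5606/1275, M5=0
seg 0: a=-4, c=M0/2=0, d=(M1−M0)/(6·1)=-10547/7650, b=Δ0−h0·(2M0+M1)/6=64097/7650
seg 1: a=3, c=M1/2=-10547/2550, d=(M2−M1)/(6·3)=52267/68850, b=Δ1−h1·(2M1+M2)/6=16228/3825
seg 2: a=-1, c=M2/2=10313/3825, d=(M3−M2)/(6·1)=-4129/2550, b=Δ2−h2·(2M2+M3)/6=-589/7650
seg 3: a=0, c=M3/2=-3307/1530, d=(M4−M3)/(6·3)=33353/68850, b=Δ3−h3·(2M3+M4)/6=103/225
seg 4: a=-5, c=M4/2=2803/1275, d=(M5−M4)/(6·2)=-2803/7650, b=Δ4−h4·(2M4+M5)/6=4351/7650
t_q=19/2 → seg 4, τ=3/2; S=-5+4351/7650·τ+2803/1275·τ²+-2803/7650·τ³=-1783/4080

  seg 0: a=-4 b=64097/7650 c=0 d=-10547/7650
  seg 1: a=3 b=16228/3825 c=-10547/2550 d=52267/68850
  seg 2: a=-1 b=-589/7650 c=10313/3825 d=-4129/2550
  seg 3: a=0 b=103/225 c=-3307/1530 d=33353/68850
  seg 4: a=-5 b=4351/7650 c=2803/1275 d=-2803/7650
S(19/2) = -1783/4080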